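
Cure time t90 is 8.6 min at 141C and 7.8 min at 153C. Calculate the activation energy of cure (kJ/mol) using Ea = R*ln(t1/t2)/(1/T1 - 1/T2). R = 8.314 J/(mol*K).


T1 = 414.15 K, T2 = 426.15 K
1/T1 - 1/T2 = 6.7993e-05
ln(t1/t2) = ln(8.6/7.8) = 0.0976
Ea = 8.314 * 0.0976 / 6.7993e-05 = 11939.0534 J/mol
Ea = 11.94 kJ/mol

11.94 kJ/mol


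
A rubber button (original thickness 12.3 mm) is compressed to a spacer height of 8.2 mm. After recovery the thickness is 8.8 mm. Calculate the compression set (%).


CS = (t0 - recovered) / (t0 - ts) * 100
= (12.3 - 8.8) / (12.3 - 8.2) * 100
= 3.5 / 4.1 * 100
= 85.4%

85.4%


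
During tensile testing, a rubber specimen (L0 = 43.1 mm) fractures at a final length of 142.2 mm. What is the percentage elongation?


Elongation = (Lf - L0) / L0 * 100
= (142.2 - 43.1) / 43.1 * 100
= 99.1 / 43.1 * 100
= 229.9%

229.9%


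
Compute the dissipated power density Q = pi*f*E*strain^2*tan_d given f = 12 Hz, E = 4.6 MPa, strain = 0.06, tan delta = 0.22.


Q = pi * f * E * strain^2 * tan_d
= pi * 12 * 4.6 * 0.06^2 * 0.22
= pi * 12 * 4.6 * 0.0036 * 0.22
= 0.1373

Q = 0.1373


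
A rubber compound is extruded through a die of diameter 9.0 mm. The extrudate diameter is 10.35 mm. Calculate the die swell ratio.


Die swell ratio = D_extrudate / D_die
= 10.35 / 9.0
= 1.15

Die swell = 1.15


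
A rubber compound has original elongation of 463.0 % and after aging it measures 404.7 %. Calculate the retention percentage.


Retention = aged / original * 100
= 404.7 / 463.0 * 100
= 87.4%

87.4%


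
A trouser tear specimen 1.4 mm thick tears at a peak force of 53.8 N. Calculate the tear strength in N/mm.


Tear strength = force / thickness
= 53.8 / 1.4
= 38.43 N/mm

38.43 N/mm


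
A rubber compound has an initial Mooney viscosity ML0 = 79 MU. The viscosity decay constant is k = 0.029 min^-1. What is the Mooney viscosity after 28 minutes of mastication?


ML = ML0 * exp(-k * t)
ML = 79 * exp(-0.029 * 28)
ML = 79 * 0.4440
ML = 35.07 MU

35.07 MU


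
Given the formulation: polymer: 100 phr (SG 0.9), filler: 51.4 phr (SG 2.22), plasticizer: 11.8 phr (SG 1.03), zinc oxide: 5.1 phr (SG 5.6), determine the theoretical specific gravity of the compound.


Sum of weights = 168.3
Volume contributions:
  polymer: 100/0.9 = 111.1111
  filler: 51.4/2.22 = 23.1532
  plasticizer: 11.8/1.03 = 11.4563
  zinc oxide: 5.1/5.6 = 0.9107
Sum of volumes = 146.6313
SG = 168.3 / 146.6313 = 1.148

SG = 1.148


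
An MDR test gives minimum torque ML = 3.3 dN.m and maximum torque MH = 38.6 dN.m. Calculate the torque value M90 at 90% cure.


M90 = ML + 0.9 * (MH - ML)
M90 = 3.3 + 0.9 * (38.6 - 3.3)
M90 = 3.3 + 0.9 * 35.3
M90 = 35.07 dN.m

35.07 dN.m


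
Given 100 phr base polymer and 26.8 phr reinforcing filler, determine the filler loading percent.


Filler % = filler / (rubber + filler) * 100
= 26.8 / (100 + 26.8) * 100
= 26.8 / 126.8 * 100
= 21.14%

21.14%


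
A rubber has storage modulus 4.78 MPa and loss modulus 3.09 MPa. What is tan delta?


tan delta = E'' / E'
= 3.09 / 4.78
= 0.6464

tan delta = 0.6464


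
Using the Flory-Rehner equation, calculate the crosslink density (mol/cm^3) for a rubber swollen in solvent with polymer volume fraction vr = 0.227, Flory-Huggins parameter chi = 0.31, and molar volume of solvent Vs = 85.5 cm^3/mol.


ln(1 - vr) = ln(1 - 0.227) = -0.2575
Numerator = -((-0.2575) + 0.227 + 0.31 * 0.227^2) = 0.0145
Denominator = 85.5 * (0.227^(1/3) - 0.227/2) = 42.4522
nu = 0.0145 / 42.4522 = 3.4161e-04 mol/cm^3

3.4161e-04 mol/cm^3


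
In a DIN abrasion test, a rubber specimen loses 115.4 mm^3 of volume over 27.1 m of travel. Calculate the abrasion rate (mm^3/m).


Rate = volume_loss / distance
= 115.4 / 27.1
= 4.258 mm^3/m

4.258 mm^3/m


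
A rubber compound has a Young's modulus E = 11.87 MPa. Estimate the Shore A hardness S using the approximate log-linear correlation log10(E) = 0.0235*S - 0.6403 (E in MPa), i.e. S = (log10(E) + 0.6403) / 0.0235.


log10(E) = 0.0235*S - 0.6403  =>  S = (log10(E) + 0.6403) / 0.0235
log10(11.87) = 1.074451
S = (1.074451 + 0.6403) / 0.0235 = 1.714751 / 0.0235
S = 73.0

Shore A = 73.0


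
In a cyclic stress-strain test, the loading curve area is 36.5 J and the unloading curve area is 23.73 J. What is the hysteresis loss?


Hysteresis loss = loading - unloading
= 36.5 - 23.73
= 12.77 J

12.77 J


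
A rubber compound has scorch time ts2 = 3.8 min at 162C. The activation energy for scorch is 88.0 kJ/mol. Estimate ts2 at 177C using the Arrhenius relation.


Convert temperatures: T1 = 162 + 273.15 = 435.15 K, T2 = 177 + 273.15 = 450.15 K
ts2_new = 3.8 * exp(88000 / 8.314 * (1/450.15 - 1/435.15))
1/T2 - 1/T1 = -7.6576e-05
ts2_new = 1.69 min

1.69 min


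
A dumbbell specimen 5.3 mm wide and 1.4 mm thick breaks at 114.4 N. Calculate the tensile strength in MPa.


Area = width * thickness = 5.3 * 1.4 = 7.42 mm^2
TS = force / area = 114.4 / 7.42 = 15.42 MPa

15.42 MPa


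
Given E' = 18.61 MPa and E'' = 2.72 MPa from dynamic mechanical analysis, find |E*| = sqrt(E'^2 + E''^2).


|E*| = sqrt(E'^2 + E''^2)
= sqrt(18.61^2 + 2.72^2)
= sqrt(346.3321 + 7.3984)
= 18.808 MPa

18.808 MPa


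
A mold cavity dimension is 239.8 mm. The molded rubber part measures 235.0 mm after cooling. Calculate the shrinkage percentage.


Shrinkage = (mold - part) / mold * 100
= (239.8 - 235.0) / 239.8 * 100
= 4.8 / 239.8 * 100
= 2.0%

2.0%


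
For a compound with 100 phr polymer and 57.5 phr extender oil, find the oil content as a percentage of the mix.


Oil % = oil / (100 + oil) * 100
= 57.5 / (100 + 57.5) * 100
= 57.5 / 157.5 * 100
= 36.51%

36.51%


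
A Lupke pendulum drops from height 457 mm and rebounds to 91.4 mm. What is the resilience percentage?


Resilience = h_rebound / h_drop * 100
= 91.4 / 457 * 100
= 20.0%

20.0%


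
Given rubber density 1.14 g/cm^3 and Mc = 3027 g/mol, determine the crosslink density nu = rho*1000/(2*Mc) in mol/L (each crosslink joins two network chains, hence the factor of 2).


nu = rho * 1000 / (2 * Mc)
nu = 1.14 * 1000 / (2 * 3027)
nu = 1140.0 / 6054
nu = 0.1883 mol/L

0.1883 mol/L


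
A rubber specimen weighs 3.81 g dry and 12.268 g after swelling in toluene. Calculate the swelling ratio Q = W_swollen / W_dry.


Q = W_swollen / W_dry
Q = 12.268 / 3.81
Q = 3.22

Q = 3.22


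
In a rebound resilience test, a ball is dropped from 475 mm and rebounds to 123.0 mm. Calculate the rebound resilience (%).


Resilience = h_rebound / h_drop * 100
= 123.0 / 475 * 100
= 25.9%

25.9%


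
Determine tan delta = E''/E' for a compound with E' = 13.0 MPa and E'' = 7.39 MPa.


tan delta = E'' / E'
= 7.39 / 13.0
= 0.5685

tan delta = 0.5685


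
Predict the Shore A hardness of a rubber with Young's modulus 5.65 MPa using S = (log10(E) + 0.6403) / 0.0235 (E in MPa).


log10(E) = 0.0235*S - 0.6403  =>  S = (log10(E) + 0.6403) / 0.0235
log10(5.65) = 0.752048
S = (0.752048 + 0.6403) / 0.0235 = 1.392348 / 0.0235
S = 59.2

Shore A = 59.2


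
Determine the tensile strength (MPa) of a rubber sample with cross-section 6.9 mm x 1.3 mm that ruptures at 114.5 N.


Area = width * thickness = 6.9 * 1.3 = 8.97 mm^2
TS = force / area = 114.5 / 8.97 = 12.76 MPa

12.76 MPa


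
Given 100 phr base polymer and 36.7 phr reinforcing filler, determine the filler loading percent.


Filler % = filler / (rubber + filler) * 100
= 36.7 / (100 + 36.7) * 100
= 36.7 / 136.7 * 100
= 26.85%

26.85%


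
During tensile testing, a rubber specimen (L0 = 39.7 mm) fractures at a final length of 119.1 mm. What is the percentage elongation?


Elongation = (Lf - L0) / L0 * 100
= (119.1 - 39.7) / 39.7 * 100
= 79.4 / 39.7 * 100
= 200.0%

200.0%


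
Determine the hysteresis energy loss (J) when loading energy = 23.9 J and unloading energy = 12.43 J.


Hysteresis loss = loading - unloading
= 23.9 - 12.43
= 11.47 J

11.47 J


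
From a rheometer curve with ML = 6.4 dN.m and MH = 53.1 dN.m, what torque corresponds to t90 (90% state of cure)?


M90 = ML + 0.9 * (MH - ML)
M90 = 6.4 + 0.9 * (53.1 - 6.4)
M90 = 6.4 + 0.9 * 46.7
M90 = 48.43 dN.m

48.43 dN.m


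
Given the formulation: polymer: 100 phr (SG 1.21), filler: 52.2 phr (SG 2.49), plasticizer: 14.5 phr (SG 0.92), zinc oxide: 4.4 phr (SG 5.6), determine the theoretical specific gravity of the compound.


Sum of weights = 171.1
Volume contributions:
  polymer: 100/1.21 = 82.6446
  filler: 52.2/2.49 = 20.9639
  plasticizer: 14.5/0.92 = 15.7609
  zinc oxide: 4.4/5.6 = 0.7857
Sum of volumes = 120.1551
SG = 171.1 / 120.1551 = 1.424

SG = 1.424


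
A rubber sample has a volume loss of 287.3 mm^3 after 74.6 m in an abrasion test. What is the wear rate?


Rate = volume_loss / distance
= 287.3 / 74.6
= 3.851 mm^3/m

3.851 mm^3/m


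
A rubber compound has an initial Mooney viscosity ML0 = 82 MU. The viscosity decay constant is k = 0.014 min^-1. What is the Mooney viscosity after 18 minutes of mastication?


ML = ML0 * exp(-k * t)
ML = 82 * exp(-0.014 * 18)
ML = 82 * 0.7772
ML = 63.73 MU

63.73 MU


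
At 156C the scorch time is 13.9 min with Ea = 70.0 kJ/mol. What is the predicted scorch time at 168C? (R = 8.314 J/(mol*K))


Convert temperatures: T1 = 156 + 273.15 = 429.15 K, T2 = 168 + 273.15 = 441.15 K
ts2_new = 13.9 * exp(70000 / 8.314 * (1/441.15 - 1/429.15))
1/T2 - 1/T1 = -6.3385e-05
ts2_new = 8.15 min

8.15 min


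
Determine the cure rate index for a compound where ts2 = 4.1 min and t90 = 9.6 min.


CRI = 100 / (t90 - ts2)
= 100 / (9.6 - 4.1)
= 100 / 5.5
= 18.18 min^-1

18.18 min^-1


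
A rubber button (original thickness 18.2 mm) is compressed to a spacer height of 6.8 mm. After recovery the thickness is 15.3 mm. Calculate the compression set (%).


CS = (t0 - recovered) / (t0 - ts) * 100
= (18.2 - 15.3) / (18.2 - 6.8) * 100
= 2.9 / 11.4 * 100
= 25.4%

25.4%


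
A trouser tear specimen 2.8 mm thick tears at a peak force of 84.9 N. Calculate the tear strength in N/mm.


Tear strength = force / thickness
= 84.9 / 2.8
= 30.32 N/mm

30.32 N/mm


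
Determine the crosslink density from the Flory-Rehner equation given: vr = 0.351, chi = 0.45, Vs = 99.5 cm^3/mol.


ln(1 - vr) = ln(1 - 0.351) = -0.4323
Numerator = -((-0.4323) + 0.351 + 0.45 * 0.351^2) = 0.0259
Denominator = 99.5 * (0.351^(1/3) - 0.351/2) = 52.7251
nu = 0.0259 / 52.7251 = 4.9089e-04 mol/cm^3

4.9089e-04 mol/cm^3


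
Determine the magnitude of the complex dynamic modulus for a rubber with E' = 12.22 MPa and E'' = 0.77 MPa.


|E*| = sqrt(E'^2 + E''^2)
= sqrt(12.22^2 + 0.77^2)
= sqrt(149.3284 + 0.5929)
= 12.244 MPa

12.244 MPa


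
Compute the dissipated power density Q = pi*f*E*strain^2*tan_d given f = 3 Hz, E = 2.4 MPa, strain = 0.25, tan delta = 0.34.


Q = pi * f * E * strain^2 * tan_d
= pi * 3 * 2.4 * 0.25^2 * 0.34
= pi * 3 * 2.4 * 0.0625 * 0.34
= 0.4807

Q = 0.4807


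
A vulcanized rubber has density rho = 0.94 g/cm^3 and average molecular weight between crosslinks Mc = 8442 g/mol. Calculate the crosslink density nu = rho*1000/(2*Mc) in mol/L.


nu = rho * 1000 / (2 * Mc)
nu = 0.94 * 1000 / (2 * 8442)
nu = 940.0 / 16884
nu = 0.0557 mol/L

0.0557 mol/L


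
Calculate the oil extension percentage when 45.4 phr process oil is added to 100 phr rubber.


Oil % = oil / (100 + oil) * 100
= 45.4 / (100 + 45.4) * 100
= 45.4 / 145.4 * 100
= 31.22%

31.22%


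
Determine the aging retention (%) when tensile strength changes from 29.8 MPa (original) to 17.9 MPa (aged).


Retention = aged / original * 100
= 17.9 / 29.8 * 100
= 60.1%

60.1%


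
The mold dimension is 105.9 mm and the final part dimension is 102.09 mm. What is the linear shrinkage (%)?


Shrinkage = (mold - part) / mold * 100
= (105.9 - 102.09) / 105.9 * 100
= 3.81 / 105.9 * 100
= 3.6%

3.6%


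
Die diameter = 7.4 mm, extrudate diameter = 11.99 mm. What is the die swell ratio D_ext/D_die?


Die swell ratio = D_extrudate / D_die
= 11.99 / 7.4
= 1.62

Die swell = 1.62


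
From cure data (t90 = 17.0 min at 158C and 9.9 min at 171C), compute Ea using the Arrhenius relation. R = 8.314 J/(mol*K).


T1 = 431.15 K, T2 = 444.15 K
1/T1 - 1/T2 = 6.7887e-05
ln(t1/t2) = ln(17.0/9.9) = 0.5407
Ea = 8.314 * 0.5407 / 6.7887e-05 = 66216.1452 J/mol
Ea = 66.22 kJ/mol

66.22 kJ/mol


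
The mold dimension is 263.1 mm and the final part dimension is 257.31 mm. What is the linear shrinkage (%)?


Shrinkage = (mold - part) / mold * 100
= (263.1 - 257.31) / 263.1 * 100
= 5.79 / 263.1 * 100
= 2.2%

2.2%


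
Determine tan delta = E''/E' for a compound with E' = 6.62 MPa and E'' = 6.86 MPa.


tan delta = E'' / E'
= 6.86 / 6.62
= 1.0363

tan delta = 1.0363


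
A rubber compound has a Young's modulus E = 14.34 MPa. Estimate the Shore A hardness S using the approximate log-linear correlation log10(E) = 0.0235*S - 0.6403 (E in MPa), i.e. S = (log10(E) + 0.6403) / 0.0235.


log10(E) = 0.0235*S - 0.6403  =>  S = (log10(E) + 0.6403) / 0.0235
log10(14.34) = 1.156549
S = (1.156549 + 0.6403) / 0.0235 = 1.796849 / 0.0235
S = 76.5

Shore A = 76.5


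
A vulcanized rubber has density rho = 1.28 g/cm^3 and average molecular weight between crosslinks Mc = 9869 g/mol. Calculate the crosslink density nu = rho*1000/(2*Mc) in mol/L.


nu = rho * 1000 / (2 * Mc)
nu = 1.28 * 1000 / (2 * 9869)
nu = 1280.0 / 19738
nu = 0.0648 mol/L

0.0648 mol/L


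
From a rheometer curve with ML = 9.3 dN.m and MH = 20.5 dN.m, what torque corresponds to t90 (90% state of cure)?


M90 = ML + 0.9 * (MH - ML)
M90 = 9.3 + 0.9 * (20.5 - 9.3)
M90 = 9.3 + 0.9 * 11.2
M90 = 19.38 dN.m

19.38 dN.m


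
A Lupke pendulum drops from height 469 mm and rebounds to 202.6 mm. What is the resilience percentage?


Resilience = h_rebound / h_drop * 100
= 202.6 / 469 * 100
= 43.2%

43.2%


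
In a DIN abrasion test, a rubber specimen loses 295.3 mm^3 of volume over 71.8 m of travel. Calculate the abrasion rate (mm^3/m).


Rate = volume_loss / distance
= 295.3 / 71.8
= 4.113 mm^3/m

4.113 mm^3/m


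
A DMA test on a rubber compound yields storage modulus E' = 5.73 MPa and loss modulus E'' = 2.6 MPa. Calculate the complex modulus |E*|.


|E*| = sqrt(E'^2 + E''^2)
= sqrt(5.73^2 + 2.6^2)
= sqrt(32.8329 + 6.7600)
= 6.292 MPa

6.292 MPa


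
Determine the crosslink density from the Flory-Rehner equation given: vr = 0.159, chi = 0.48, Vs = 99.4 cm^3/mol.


ln(1 - vr) = ln(1 - 0.159) = -0.1732
Numerator = -((-0.1732) + 0.159 + 0.48 * 0.159^2) = 0.0020
Denominator = 99.4 * (0.159^(1/3) - 0.159/2) = 45.9477
nu = 0.0020 / 45.9477 = 4.4153e-05 mol/cm^3

4.4153e-05 mol/cm^3


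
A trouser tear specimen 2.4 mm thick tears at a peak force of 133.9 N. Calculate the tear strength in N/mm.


Tear strength = force / thickness
= 133.9 / 2.4
= 55.79 N/mm

55.79 N/mm


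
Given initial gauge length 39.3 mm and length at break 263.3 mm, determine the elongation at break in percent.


Elongation = (Lf - L0) / L0 * 100
= (263.3 - 39.3) / 39.3 * 100
= 224.0 / 39.3 * 100
= 570.0%

570.0%


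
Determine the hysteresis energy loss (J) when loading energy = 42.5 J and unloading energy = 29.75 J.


Hysteresis loss = loading - unloading
= 42.5 - 29.75
= 12.75 J

12.75 J


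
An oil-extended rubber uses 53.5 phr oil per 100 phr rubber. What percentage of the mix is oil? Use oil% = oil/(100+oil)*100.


Oil % = oil / (100 + oil) * 100
= 53.5 / (100 + 53.5) * 100
= 53.5 / 153.5 * 100
= 34.85%

34.85%


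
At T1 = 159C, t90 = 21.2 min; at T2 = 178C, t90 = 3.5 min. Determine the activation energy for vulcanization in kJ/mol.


T1 = 432.15 K, T2 = 451.15 K
1/T1 - 1/T2 = 9.7454e-05
ln(t1/t2) = ln(21.2/3.5) = 1.8012
Ea = 8.314 * 1.8012 / 9.7454e-05 = 153667.8624 J/mol
Ea = 153.67 kJ/mol

153.67 kJ/mol


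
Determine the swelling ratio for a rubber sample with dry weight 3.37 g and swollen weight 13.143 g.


Q = W_swollen / W_dry
Q = 13.143 / 3.37
Q = 3.9

Q = 3.9


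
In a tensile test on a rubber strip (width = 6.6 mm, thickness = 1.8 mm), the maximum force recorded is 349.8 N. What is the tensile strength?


Area = width * thickness = 6.6 * 1.8 = 11.88 mm^2
TS = force / area = 349.8 / 11.88 = 29.44 MPa

29.44 MPa


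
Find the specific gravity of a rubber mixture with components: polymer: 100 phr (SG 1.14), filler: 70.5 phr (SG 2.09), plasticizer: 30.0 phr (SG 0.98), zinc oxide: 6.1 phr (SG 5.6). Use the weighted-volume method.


Sum of weights = 206.6
Volume contributions:
  polymer: 100/1.14 = 87.7193
  filler: 70.5/2.09 = 33.7321
  plasticizer: 30.0/0.98 = 30.6122
  zinc oxide: 6.1/5.6 = 1.0893
Sum of volumes = 153.1529
SG = 206.6 / 153.1529 = 1.349

SG = 1.349


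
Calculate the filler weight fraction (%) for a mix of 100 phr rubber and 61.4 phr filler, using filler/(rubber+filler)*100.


Filler % = filler / (rubber + filler) * 100
= 61.4 / (100 + 61.4) * 100
= 61.4 / 161.4 * 100
= 38.04%

38.04%


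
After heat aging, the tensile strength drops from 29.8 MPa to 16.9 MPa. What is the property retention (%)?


Retention = aged / original * 100
= 16.9 / 29.8 * 100
= 56.7%

56.7%


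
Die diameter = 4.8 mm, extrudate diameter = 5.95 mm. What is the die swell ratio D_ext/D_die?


Die swell ratio = D_extrudate / D_die
= 5.95 / 4.8
= 1.24

Die swell = 1.24


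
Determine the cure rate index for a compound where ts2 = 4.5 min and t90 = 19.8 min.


CRI = 100 / (t90 - ts2)
= 100 / (19.8 - 4.5)
= 100 / 15.3
= 6.54 min^-1

6.54 min^-1


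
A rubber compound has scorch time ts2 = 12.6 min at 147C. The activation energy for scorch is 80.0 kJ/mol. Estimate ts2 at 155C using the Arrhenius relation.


Convert temperatures: T1 = 147 + 273.15 = 420.15 K, T2 = 155 + 273.15 = 428.15 K
ts2_new = 12.6 * exp(80000 / 8.314 * (1/428.15 - 1/420.15))
1/T2 - 1/T1 = -4.4472e-05
ts2_new = 8.21 min

8.21 min


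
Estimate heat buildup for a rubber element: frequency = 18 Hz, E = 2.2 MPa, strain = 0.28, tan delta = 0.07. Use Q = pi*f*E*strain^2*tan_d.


Q = pi * f * E * strain^2 * tan_d
= pi * 18 * 2.2 * 0.28^2 * 0.07
= pi * 18 * 2.2 * 0.0784 * 0.07
= 0.6827

Q = 0.6827


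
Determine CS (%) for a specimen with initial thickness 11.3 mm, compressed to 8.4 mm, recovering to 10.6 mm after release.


CS = (t0 - recovered) / (t0 - ts) * 100
= (11.3 - 10.6) / (11.3 - 8.4) * 100
= 0.7 / 2.9 * 100
= 24.1%

24.1%


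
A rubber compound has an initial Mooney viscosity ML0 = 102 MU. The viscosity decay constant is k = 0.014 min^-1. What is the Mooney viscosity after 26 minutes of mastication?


ML = ML0 * exp(-k * t)
ML = 102 * exp(-0.014 * 26)
ML = 102 * 0.6949
ML = 70.88 MU

70.88 MU


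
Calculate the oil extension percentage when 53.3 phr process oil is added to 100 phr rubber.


Oil % = oil / (100 + oil) * 100
= 53.3 / (100 + 53.3) * 100
= 53.3 / 153.3 * 100
= 34.77%

34.77%


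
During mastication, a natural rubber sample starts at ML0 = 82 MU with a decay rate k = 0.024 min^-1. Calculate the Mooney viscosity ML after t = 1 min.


ML = ML0 * exp(-k * t)
ML = 82 * exp(-0.024 * 1)
ML = 82 * 0.9763
ML = 80.06 MU

80.06 MU


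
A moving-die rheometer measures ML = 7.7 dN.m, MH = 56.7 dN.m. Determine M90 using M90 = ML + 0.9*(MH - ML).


M90 = ML + 0.9 * (MH - ML)
M90 = 7.7 + 0.9 * (56.7 - 7.7)
M90 = 7.7 + 0.9 * 49.0
M90 = 51.8 dN.m

51.8 dN.m


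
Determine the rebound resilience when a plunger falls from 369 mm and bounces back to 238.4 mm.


Resilience = h_rebound / h_drop * 100
= 238.4 / 369 * 100
= 64.6%

64.6%


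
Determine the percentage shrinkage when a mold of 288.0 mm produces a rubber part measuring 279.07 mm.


Shrinkage = (mold - part) / mold * 100
= (288.0 - 279.07) / 288.0 * 100
= 8.93 / 288.0 * 100
= 3.1%

3.1%


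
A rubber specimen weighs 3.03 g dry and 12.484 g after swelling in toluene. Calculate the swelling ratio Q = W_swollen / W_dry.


Q = W_swollen / W_dry
Q = 12.484 / 3.03
Q = 4.12

Q = 4.12


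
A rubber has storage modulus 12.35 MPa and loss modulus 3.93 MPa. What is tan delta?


tan delta = E'' / E'
= 3.93 / 12.35
= 0.3182

tan delta = 0.3182


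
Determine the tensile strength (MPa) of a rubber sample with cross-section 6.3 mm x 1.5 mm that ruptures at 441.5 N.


Area = width * thickness = 6.3 * 1.5 = 9.45 mm^2
TS = force / area = 441.5 / 9.45 = 46.72 MPa

46.72 MPa


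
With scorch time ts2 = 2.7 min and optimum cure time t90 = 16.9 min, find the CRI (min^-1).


CRI = 100 / (t90 - ts2)
= 100 / (16.9 - 2.7)
= 100 / 14.2
= 7.04 min^-1

7.04 min^-1


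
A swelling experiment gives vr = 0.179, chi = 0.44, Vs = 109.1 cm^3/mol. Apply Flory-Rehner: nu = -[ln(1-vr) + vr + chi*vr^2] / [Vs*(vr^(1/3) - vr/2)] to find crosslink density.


ln(1 - vr) = ln(1 - 0.179) = -0.1972
Numerator = -((-0.1972) + 0.179 + 0.44 * 0.179^2) = 0.0041
Denominator = 109.1 * (0.179^(1/3) - 0.179/2) = 51.7215
nu = 0.0041 / 51.7215 = 7.9931e-05 mol/cm^3

7.9931e-05 mol/cm^3


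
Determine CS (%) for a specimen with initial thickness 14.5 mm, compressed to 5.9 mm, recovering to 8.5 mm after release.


CS = (t0 - recovered) / (t0 - ts) * 100
= (14.5 - 8.5) / (14.5 - 5.9) * 100
= 6.0 / 8.6 * 100
= 69.8%

69.8%


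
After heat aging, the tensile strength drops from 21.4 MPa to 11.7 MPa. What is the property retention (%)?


Retention = aged / original * 100
= 11.7 / 21.4 * 100
= 54.7%

54.7%


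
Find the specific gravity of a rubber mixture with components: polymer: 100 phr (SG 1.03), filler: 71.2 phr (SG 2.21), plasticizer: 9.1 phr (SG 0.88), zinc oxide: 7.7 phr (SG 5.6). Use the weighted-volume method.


Sum of weights = 188.0
Volume contributions:
  polymer: 100/1.03 = 97.0874
  filler: 71.2/2.21 = 32.2172
  plasticizer: 9.1/0.88 = 10.3409
  zinc oxide: 7.7/5.6 = 1.3750
Sum of volumes = 141.0205
SG = 188.0 / 141.0205 = 1.333

SG = 1.333


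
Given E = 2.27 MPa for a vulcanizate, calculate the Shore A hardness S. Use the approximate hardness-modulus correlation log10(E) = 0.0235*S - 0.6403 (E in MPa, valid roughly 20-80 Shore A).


log10(E) = 0.0235*S - 0.6403  =>  S = (log10(E) + 0.6403) / 0.0235
log10(2.27) = 0.356026
S = (0.356026 + 0.6403) / 0.0235 = 0.996326 / 0.0235
S = 42.4

Shore A = 42.4


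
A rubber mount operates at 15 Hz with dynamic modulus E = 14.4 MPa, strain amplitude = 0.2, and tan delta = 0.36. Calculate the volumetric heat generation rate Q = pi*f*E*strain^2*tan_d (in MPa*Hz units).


Q = pi * f * E * strain^2 * tan_d
= pi * 15 * 14.4 * 0.2^2 * 0.36
= pi * 15 * 14.4 * 0.0400 * 0.36
= 9.7716

Q = 9.7716


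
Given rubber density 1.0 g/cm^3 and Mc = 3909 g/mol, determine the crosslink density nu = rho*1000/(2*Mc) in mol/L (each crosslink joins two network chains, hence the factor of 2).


nu = rho * 1000 / (2 * Mc)
nu = 1.0 * 1000 / (2 * 3909)
nu = 1000.0 / 7818
nu = 0.1279 mol/L

0.1279 mol/L


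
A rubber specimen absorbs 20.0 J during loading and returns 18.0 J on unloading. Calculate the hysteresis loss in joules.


Hysteresis loss = loading - unloading
= 20.0 - 18.0
= 2.0 J

2.0 J


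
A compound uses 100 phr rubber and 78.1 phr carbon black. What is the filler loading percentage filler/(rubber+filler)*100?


Filler % = filler / (rubber + filler) * 100
= 78.1 / (100 + 78.1) * 100
= 78.1 / 178.1 * 100
= 43.85%

43.85%


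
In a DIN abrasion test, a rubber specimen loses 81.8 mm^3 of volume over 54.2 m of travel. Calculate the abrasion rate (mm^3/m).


Rate = volume_loss / distance
= 81.8 / 54.2
= 1.509 mm^3/m

1.509 mm^3/m


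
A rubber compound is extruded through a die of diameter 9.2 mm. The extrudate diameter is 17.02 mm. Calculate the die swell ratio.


Die swell ratio = D_extrudate / D_die
= 17.02 / 9.2
= 1.85

Die swell = 1.85


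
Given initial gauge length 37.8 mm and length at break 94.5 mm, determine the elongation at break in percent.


Elongation = (Lf - L0) / L0 * 100
= (94.5 - 37.8) / 37.8 * 100
= 56.7 / 37.8 * 100
= 150.0%

150.0%


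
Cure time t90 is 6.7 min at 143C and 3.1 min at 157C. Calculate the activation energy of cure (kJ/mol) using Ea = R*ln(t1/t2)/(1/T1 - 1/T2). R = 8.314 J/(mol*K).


T1 = 416.15 K, T2 = 430.15 K
1/T1 - 1/T2 = 7.8209e-05
ln(t1/t2) = ln(6.7/3.1) = 0.7707
Ea = 8.314 * 0.7707 / 7.8209e-05 = 81929.4843 J/mol
Ea = 81.93 kJ/mol

81.93 kJ/mol


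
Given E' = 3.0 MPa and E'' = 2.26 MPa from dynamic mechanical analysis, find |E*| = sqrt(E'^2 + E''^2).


|E*| = sqrt(E'^2 + E''^2)
= sqrt(3.0^2 + 2.26^2)
= sqrt(9.0000 + 5.1076)
= 3.756 MPa

3.756 MPa


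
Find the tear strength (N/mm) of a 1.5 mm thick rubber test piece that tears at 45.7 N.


Tear strength = force / thickness
= 45.7 / 1.5
= 30.47 N/mm

30.47 N/mm


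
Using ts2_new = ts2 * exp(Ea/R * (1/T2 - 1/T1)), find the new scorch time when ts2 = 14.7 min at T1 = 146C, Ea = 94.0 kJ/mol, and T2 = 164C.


Convert temperatures: T1 = 146 + 273.15 = 419.15 K, T2 = 164 + 273.15 = 437.15 K
ts2_new = 14.7 * exp(94000 / 8.314 * (1/437.15 - 1/419.15))
1/T2 - 1/T1 = -9.8236e-05
ts2_new = 4.84 min

4.84 min


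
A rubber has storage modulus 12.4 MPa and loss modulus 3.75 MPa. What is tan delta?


tan delta = E'' / E'
= 3.75 / 12.4
= 0.3024

tan delta = 0.3024


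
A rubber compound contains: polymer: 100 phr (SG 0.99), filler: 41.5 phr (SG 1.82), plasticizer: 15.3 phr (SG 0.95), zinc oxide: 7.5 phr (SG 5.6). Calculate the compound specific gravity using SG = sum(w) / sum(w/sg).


Sum of weights = 164.3
Volume contributions:
  polymer: 100/0.99 = 101.0101
  filler: 41.5/1.82 = 22.8022
  plasticizer: 15.3/0.95 = 16.1053
  zinc oxide: 7.5/5.6 = 1.3393
Sum of volumes = 141.2568
SG = 164.3 / 141.2568 = 1.163

SG = 1.163


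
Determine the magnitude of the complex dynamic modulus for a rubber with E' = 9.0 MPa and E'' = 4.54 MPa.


|E*| = sqrt(E'^2 + E''^2)
= sqrt(9.0^2 + 4.54^2)
= sqrt(81.0000 + 20.6116)
= 10.08 MPa

10.08 MPa


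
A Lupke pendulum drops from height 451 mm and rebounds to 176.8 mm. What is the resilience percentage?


Resilience = h_rebound / h_drop * 100
= 176.8 / 451 * 100
= 39.2%

39.2%


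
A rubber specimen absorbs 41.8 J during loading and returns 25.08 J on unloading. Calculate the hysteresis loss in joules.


Hysteresis loss = loading - unloading
= 41.8 - 25.08
= 16.72 J

16.72 J


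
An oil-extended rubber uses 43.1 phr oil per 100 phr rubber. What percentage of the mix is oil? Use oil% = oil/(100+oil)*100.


Oil % = oil / (100 + oil) * 100
= 43.1 / (100 + 43.1) * 100
= 43.1 / 143.1 * 100
= 30.12%

30.12%


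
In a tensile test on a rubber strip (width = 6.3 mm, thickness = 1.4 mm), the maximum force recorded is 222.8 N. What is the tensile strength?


Area = width * thickness = 6.3 * 1.4 = 8.82 mm^2
TS = force / area = 222.8 / 8.82 = 25.26 MPa

25.26 MPa


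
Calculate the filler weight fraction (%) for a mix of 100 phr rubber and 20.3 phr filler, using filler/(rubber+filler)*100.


Filler % = filler / (rubber + filler) * 100
= 20.3 / (100 + 20.3) * 100
= 20.3 / 120.3 * 100
= 16.87%

16.87%


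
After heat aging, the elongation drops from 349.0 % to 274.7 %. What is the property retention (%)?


Retention = aged / original * 100
= 274.7 / 349.0 * 100
= 78.7%

78.7%


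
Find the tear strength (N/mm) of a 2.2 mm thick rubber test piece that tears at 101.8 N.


Tear strength = force / thickness
= 101.8 / 2.2
= 46.27 N/mm

46.27 N/mm


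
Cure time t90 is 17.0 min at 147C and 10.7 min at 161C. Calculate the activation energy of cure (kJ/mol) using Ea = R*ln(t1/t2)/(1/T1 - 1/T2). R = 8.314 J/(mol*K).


T1 = 420.15 K, T2 = 434.15 K
1/T1 - 1/T2 = 7.6751e-05
ln(t1/t2) = ln(17.0/10.7) = 0.4630
Ea = 8.314 * 0.4630 / 7.6751e-05 = 50150.8889 J/mol
Ea = 50.15 kJ/mol

50.15 kJ/mol


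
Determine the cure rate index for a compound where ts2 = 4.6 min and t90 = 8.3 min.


CRI = 100 / (t90 - ts2)
= 100 / (8.3 - 4.6)
= 100 / 3.7
= 27.03 min^-1

27.03 min^-1


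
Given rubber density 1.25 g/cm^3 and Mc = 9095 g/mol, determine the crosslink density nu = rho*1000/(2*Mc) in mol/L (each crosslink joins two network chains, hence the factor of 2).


nu = rho * 1000 / (2 * Mc)
nu = 1.25 * 1000 / (2 * 9095)
nu = 1250.0 / 18190
nu = 0.0687 mol/L

0.0687 mol/L


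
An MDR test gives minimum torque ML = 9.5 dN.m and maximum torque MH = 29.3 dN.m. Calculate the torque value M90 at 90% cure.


M90 = ML + 0.9 * (MH - ML)
M90 = 9.5 + 0.9 * (29.3 - 9.5)
M90 = 9.5 + 0.9 * 19.8
M90 = 27.32 dN.m

27.32 dN.m


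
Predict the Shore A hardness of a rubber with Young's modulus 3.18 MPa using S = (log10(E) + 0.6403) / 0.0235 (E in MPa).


log10(E) = 0.0235*S - 0.6403  =>  S = (log10(E) + 0.6403) / 0.0235
log10(3.18) = 0.502427
S = (0.502427 + 0.6403) / 0.0235 = 1.142727 / 0.0235
S = 48.6

Shore A = 48.6


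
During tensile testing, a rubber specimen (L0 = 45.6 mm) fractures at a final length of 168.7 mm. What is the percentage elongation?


Elongation = (Lf - L0) / L0 * 100
= (168.7 - 45.6) / 45.6 * 100
= 123.1 / 45.6 * 100
= 270.0%

270.0%


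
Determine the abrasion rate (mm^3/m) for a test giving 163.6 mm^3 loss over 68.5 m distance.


Rate = volume_loss / distance
= 163.6 / 68.5
= 2.388 mm^3/m

2.388 mm^3/m


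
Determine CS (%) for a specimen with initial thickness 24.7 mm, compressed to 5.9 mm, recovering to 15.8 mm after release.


CS = (t0 - recovered) / (t0 - ts) * 100
= (24.7 - 15.8) / (24.7 - 5.9) * 100
= 8.9 / 18.8 * 100
= 47.3%

47.3%


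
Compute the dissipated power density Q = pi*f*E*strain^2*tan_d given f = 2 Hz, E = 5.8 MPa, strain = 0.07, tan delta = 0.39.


Q = pi * f * E * strain^2 * tan_d
= pi * 2 * 5.8 * 0.07^2 * 0.39
= pi * 2 * 5.8 * 0.0049 * 0.39
= 0.0696

Q = 0.0696


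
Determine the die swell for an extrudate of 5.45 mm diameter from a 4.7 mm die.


Die swell ratio = D_extrudate / D_die
= 5.45 / 4.7
= 1.16

Die swell = 1.16


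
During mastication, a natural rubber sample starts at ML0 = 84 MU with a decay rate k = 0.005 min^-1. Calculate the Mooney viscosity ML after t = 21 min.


ML = ML0 * exp(-k * t)
ML = 84 * exp(-0.005 * 21)
ML = 84 * 0.9003
ML = 75.63 MU

75.63 MU


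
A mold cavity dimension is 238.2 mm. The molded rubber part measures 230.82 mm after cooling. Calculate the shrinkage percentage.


Shrinkage = (mold - part) / mold * 100
= (238.2 - 230.82) / 238.2 * 100
= 7.38 / 238.2 * 100
= 3.1%

3.1%


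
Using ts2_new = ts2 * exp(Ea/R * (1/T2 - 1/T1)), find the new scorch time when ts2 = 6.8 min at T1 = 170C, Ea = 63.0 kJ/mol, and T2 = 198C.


Convert temperatures: T1 = 170 + 273.15 = 443.15 K, T2 = 198 + 273.15 = 471.15 K
ts2_new = 6.8 * exp(63000 / 8.314 * (1/471.15 - 1/443.15))
1/T2 - 1/T1 = -1.3411e-04
ts2_new = 2.46 min

2.46 min


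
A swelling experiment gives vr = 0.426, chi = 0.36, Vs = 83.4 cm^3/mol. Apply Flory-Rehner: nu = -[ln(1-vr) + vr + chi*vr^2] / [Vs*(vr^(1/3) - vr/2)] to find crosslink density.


ln(1 - vr) = ln(1 - 0.426) = -0.5551
Numerator = -((-0.5551) + 0.426 + 0.36 * 0.426^2) = 0.0638
Denominator = 83.4 * (0.426^(1/3) - 0.426/2) = 44.9890
nu = 0.0638 / 44.9890 = 0.0014 mol/cm^3

0.0014 mol/cm^3


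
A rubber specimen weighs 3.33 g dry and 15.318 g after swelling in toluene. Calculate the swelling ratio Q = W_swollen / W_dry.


Q = W_swollen / W_dry
Q = 15.318 / 3.33
Q = 4.6

Q = 4.6


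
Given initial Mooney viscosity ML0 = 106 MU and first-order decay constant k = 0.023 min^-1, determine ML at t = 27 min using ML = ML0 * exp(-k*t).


ML = ML0 * exp(-k * t)
ML = 106 * exp(-0.023 * 27)
ML = 106 * 0.5374
ML = 56.97 MU

56.97 MU


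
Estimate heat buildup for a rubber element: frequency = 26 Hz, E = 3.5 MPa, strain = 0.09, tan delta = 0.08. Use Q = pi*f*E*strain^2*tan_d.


Q = pi * f * E * strain^2 * tan_d
= pi * 26 * 3.5 * 0.09^2 * 0.08
= pi * 26 * 3.5 * 0.0081 * 0.08
= 0.1853

Q = 0.1853


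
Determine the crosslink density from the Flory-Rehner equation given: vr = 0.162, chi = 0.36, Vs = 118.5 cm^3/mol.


ln(1 - vr) = ln(1 - 0.162) = -0.1767
Numerator = -((-0.1767) + 0.162 + 0.36 * 0.162^2) = 0.0053
Denominator = 118.5 * (0.162^(1/3) - 0.162/2) = 55.0001
nu = 0.0053 / 55.0001 = 9.6170e-05 mol/cm^3

9.6170e-05 mol/cm^3


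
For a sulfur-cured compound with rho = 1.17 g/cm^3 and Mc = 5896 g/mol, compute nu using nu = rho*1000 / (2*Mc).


nu = rho * 1000 / (2 * Mc)
nu = 1.17 * 1000 / (2 * 5896)
nu = 1170.0 / 11792
nu = 0.0992 mol/L

0.0992 mol/L


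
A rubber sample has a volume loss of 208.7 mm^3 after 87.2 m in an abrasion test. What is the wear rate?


Rate = volume_loss / distance
= 208.7 / 87.2
= 2.393 mm^3/m

2.393 mm^3/m


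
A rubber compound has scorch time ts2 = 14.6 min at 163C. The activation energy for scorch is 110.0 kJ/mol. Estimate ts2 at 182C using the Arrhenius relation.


Convert temperatures: T1 = 163 + 273.15 = 436.15 K, T2 = 182 + 273.15 = 455.15 K
ts2_new = 14.6 * exp(110000 / 8.314 * (1/455.15 - 1/436.15))
1/T2 - 1/T1 = -9.5711e-05
ts2_new = 4.12 min

4.12 min


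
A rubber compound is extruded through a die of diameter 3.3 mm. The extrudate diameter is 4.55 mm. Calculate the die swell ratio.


Die swell ratio = D_extrudate / D_die
= 4.55 / 3.3
= 1.379

Die swell = 1.379


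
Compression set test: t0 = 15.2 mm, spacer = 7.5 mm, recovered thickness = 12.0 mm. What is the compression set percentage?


CS = (t0 - recovered) / (t0 - ts) * 100
= (15.2 - 12.0) / (15.2 - 7.5) * 100
= 3.2 / 7.7 * 100
= 41.6%

41.6%


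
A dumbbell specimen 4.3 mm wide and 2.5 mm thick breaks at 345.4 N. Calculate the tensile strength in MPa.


Area = width * thickness = 4.3 * 2.5 = 10.75 mm^2
TS = force / area = 345.4 / 10.75 = 32.13 MPa

32.13 MPa


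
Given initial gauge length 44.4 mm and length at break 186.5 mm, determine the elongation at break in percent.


Elongation = (Lf - L0) / L0 * 100
= (186.5 - 44.4) / 44.4 * 100
= 142.1 / 44.4 * 100
= 320.0%

320.0%


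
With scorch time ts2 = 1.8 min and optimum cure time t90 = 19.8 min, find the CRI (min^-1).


CRI = 100 / (t90 - ts2)
= 100 / (19.8 - 1.8)
= 100 / 18.0
= 5.56 min^-1

5.56 min^-1


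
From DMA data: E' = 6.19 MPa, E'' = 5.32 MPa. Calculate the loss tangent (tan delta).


tan delta = E'' / E'
= 5.32 / 6.19
= 0.8595

tan delta = 0.8595


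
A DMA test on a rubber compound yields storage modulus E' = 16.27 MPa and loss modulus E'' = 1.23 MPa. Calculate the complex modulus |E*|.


|E*| = sqrt(E'^2 + E''^2)
= sqrt(16.27^2 + 1.23^2)
= sqrt(264.7129 + 1.5129)
= 16.316 MPa

16.316 MPa


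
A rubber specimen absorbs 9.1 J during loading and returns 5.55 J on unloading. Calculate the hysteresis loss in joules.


Hysteresis loss = loading - unloading
= 9.1 - 5.55
= 3.55 J

3.55 J


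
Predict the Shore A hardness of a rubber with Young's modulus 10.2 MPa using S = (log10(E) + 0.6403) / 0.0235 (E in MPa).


log10(E) = 0.0235*S - 0.6403  =>  S = (log10(E) + 0.6403) / 0.0235
log10(10.2) = 1.008600
S = (1.008600 + 0.6403) / 0.0235 = 1.648900 / 0.0235
S = 70.2

Shore A = 70.2


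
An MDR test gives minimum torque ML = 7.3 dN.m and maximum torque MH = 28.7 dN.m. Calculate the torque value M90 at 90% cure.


M90 = ML + 0.9 * (MH - ML)
M90 = 7.3 + 0.9 * (28.7 - 7.3)
M90 = 7.3 + 0.9 * 21.4
M90 = 26.56 dN.m

26.56 dN.m


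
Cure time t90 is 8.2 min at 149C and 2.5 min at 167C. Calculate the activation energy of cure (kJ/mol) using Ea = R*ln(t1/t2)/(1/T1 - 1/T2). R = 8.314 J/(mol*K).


T1 = 422.15 K, T2 = 440.15 K
1/T1 - 1/T2 = 9.6874e-05
ln(t1/t2) = ln(8.2/2.5) = 1.1878
Ea = 8.314 * 1.1878 / 9.6874e-05 = 101944.5967 J/mol
Ea = 101.94 kJ/mol

101.94 kJ/mol


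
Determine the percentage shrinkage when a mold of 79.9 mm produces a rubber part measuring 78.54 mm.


Shrinkage = (mold - part) / mold * 100
= (79.9 - 78.54) / 79.9 * 100
= 1.36 / 79.9 * 100
= 1.7%

1.7%


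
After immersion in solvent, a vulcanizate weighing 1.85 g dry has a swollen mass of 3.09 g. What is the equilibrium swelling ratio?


Q = W_swollen / W_dry
Q = 3.09 / 1.85
Q = 1.67

Q = 1.67


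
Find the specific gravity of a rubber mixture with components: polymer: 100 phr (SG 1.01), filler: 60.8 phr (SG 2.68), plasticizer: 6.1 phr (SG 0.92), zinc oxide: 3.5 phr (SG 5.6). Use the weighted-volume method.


Sum of weights = 170.4
Volume contributions:
  polymer: 100/1.01 = 99.0099
  filler: 60.8/2.68 = 22.6866
  plasticizer: 6.1/0.92 = 6.6304
  zinc oxide: 3.5/5.6 = 0.6250
Sum of volumes = 128.9519
SG = 170.4 / 128.9519 = 1.321

SG = 1.321


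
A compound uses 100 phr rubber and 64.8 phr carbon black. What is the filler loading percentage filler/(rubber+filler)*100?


Filler % = filler / (rubber + filler) * 100
= 64.8 / (100 + 64.8) * 100
= 64.8 / 164.8 * 100
= 39.32%

39.32%


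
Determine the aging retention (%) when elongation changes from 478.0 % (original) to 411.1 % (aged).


Retention = aged / original * 100
= 411.1 / 478.0 * 100
= 86.0%

86.0%


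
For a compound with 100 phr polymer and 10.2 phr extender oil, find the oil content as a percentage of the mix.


Oil % = oil / (100 + oil) * 100
= 10.2 / (100 + 10.2) * 100
= 10.2 / 110.2 * 100
= 9.26%

9.26%


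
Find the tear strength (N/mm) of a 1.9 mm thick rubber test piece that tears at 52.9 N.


Tear strength = force / thickness
= 52.9 / 1.9
= 27.84 N/mm

27.84 N/mm


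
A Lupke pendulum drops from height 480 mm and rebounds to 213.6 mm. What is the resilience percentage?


Resilience = h_rebound / h_drop * 100
= 213.6 / 480 * 100
= 44.5%

44.5%


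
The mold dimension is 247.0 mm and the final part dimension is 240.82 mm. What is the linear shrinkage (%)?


Shrinkage = (mold - part) / mold * 100
= (247.0 - 240.82) / 247.0 * 100
= 6.18 / 247.0 * 100
= 2.5%

2.5%


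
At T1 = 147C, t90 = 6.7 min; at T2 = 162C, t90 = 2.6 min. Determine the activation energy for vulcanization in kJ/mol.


T1 = 420.15 K, T2 = 435.15 K
1/T1 - 1/T2 = 8.2044e-05
ln(t1/t2) = ln(6.7/2.6) = 0.9466
Ea = 8.314 * 0.9466 / 8.2044e-05 = 95923.8981 J/mol
Ea = 95.92 kJ/mol

95.92 kJ/mol


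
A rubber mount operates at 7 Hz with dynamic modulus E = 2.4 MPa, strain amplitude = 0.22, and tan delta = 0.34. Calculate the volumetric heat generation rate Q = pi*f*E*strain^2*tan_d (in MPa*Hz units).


Q = pi * f * E * strain^2 * tan_d
= pi * 7 * 2.4 * 0.22^2 * 0.34
= pi * 7 * 2.4 * 0.0484 * 0.34
= 0.8685

Q = 0.8685


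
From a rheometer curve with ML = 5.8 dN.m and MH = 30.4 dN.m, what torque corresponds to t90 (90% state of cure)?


M90 = ML + 0.9 * (MH - ML)
M90 = 5.8 + 0.9 * (30.4 - 5.8)
M90 = 5.8 + 0.9 * 24.6
M90 = 27.94 dN.m

27.94 dN.m


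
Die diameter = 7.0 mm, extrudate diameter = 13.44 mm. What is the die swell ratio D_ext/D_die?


Die swell ratio = D_extrudate / D_die
= 13.44 / 7.0
= 1.92

Die swell = 1.92


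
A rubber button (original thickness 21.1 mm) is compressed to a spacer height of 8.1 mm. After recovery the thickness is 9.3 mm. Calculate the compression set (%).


CS = (t0 - recovered) / (t0 - ts) * 100
= (21.1 - 9.3) / (21.1 - 8.1) * 100
= 11.8 / 13.0 * 100
= 90.8%

90.8%


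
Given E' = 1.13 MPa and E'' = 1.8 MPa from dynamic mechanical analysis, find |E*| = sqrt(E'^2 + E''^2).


|E*| = sqrt(E'^2 + E''^2)
= sqrt(1.13^2 + 1.8^2)
= sqrt(1.2769 + 3.2400)
= 2.125 MPa

2.125 MPa


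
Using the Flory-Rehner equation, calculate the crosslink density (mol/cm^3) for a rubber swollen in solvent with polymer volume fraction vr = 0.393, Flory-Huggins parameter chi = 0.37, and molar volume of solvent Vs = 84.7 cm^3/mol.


ln(1 - vr) = ln(1 - 0.393) = -0.4992
Numerator = -((-0.4992) + 0.393 + 0.37 * 0.393^2) = 0.0491
Denominator = 84.7 * (0.393^(1/3) - 0.393/2) = 45.3978
nu = 0.0491 / 45.3978 = 0.0011 mol/cm^3

0.0011 mol/cm^3


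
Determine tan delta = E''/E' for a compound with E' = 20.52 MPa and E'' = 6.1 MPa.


tan delta = E'' / E'
= 6.1 / 20.52
= 0.2973

tan delta = 0.2973
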